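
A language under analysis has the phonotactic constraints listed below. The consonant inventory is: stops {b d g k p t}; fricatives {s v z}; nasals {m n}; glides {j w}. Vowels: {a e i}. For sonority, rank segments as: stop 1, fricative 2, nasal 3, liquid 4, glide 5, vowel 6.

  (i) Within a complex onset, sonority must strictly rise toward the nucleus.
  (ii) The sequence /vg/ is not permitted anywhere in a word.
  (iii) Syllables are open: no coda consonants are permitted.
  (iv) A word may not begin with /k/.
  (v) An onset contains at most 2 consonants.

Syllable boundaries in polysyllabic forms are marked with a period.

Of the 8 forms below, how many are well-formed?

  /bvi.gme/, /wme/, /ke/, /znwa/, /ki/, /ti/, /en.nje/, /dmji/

2

/bvi.gme/ — σ1 onset /bv/ (1→2 rises), coda /∅/ ok; σ2 onset /gm/ (1→3 rises), coda /∅/ ok → well-formed
/wme/ — violates constraint (i): syllable 1 onset /wm/: /w/ (glide, 5) → /m/ (nasal, 3) does not rise → ill-formed
/ke/ — violates constraint (iv): word begins with /k/ → ill-formed
/znwa/ — violates constraint (v): syllable 1 onset /znw/ has 3 consonants (> 2) → ill-formed
/ki/ — violates constraint (iv): word begins with /k/ → ill-formed
/ti/ — σ1 onset /t/, coda /∅/ ok → well-formed
/en.nje/ — violates constraint (iii): syllable 1 coda /n/ has 1 consonant (> 0) → ill-formed
/dmji/ — violates constraint (v): syllable 1 onset /dmj/ has 3 consonants (> 2) → ill-formed
Well-formed: /bvi.gme/, /ti/ → 2.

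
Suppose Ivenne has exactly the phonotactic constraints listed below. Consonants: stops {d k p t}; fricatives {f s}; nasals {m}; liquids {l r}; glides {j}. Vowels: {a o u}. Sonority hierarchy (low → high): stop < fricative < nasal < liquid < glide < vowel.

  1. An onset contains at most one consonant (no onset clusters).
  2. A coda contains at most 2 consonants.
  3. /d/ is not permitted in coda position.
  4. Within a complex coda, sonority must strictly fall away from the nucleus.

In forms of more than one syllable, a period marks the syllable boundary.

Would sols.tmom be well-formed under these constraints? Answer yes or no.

sols.tmom — violates constraint 1: syllable 2 onset /tm/ has 2 consonants (> 1) → ill-formed

no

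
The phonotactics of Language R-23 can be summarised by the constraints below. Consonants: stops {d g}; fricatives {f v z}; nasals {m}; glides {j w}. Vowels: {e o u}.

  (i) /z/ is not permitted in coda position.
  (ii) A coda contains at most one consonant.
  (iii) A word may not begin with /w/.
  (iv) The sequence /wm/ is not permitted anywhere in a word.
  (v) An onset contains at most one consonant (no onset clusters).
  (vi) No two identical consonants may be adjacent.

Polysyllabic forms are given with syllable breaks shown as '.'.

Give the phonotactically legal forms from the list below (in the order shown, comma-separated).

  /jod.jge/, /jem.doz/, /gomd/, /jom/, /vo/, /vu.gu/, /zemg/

/jod.jge/ — violates constraint (v): syllable 2 onset /jg/ has 2 consonants (> 1) → phonotactically illegal
/jem.doz/ — violates constraint (i): syllable 2 coda contains /z/ → phonotactically illegal
/gomd/ — violates constraint (ii): syllable 1 coda /md/ has 2 consonants (> 1) → phonotactically illegal
/jom/ — σ1 onset /j/, coda /m/ ok → phonotactically legal
/vo/ — σ1 onset /v/, coda /∅/ ok → phonotactically legal
/vu.gu/ — σ1 onset /v/, coda /∅/ ok; σ2 onset /g/, coda /∅/ ok → phonotactically legal
/zemg/ — violates constraint (ii): syllable 1 coda /mg/ has 2 consonants (> 1) → phonotactically illegal

/jom/, /vo/, /vu.gu/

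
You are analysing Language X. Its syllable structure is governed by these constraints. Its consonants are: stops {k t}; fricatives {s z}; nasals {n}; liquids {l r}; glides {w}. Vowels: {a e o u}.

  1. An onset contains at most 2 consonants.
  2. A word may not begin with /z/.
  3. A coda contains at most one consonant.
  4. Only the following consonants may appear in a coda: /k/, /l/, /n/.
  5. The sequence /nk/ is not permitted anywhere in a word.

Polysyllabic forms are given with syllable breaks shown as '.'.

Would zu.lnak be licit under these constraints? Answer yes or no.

no

zu.lnak — violates constraint 2: word begins with /z/ → illicit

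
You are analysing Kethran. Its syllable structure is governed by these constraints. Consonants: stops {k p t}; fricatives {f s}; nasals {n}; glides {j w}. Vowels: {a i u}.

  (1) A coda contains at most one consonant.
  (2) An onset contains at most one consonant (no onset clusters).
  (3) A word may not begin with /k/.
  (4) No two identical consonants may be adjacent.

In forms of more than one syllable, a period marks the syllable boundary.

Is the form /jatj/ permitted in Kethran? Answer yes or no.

/jatj/ — violates constraint 1: syllable 1 coda /tj/ has 2 consonants (> 1) → not permitted

no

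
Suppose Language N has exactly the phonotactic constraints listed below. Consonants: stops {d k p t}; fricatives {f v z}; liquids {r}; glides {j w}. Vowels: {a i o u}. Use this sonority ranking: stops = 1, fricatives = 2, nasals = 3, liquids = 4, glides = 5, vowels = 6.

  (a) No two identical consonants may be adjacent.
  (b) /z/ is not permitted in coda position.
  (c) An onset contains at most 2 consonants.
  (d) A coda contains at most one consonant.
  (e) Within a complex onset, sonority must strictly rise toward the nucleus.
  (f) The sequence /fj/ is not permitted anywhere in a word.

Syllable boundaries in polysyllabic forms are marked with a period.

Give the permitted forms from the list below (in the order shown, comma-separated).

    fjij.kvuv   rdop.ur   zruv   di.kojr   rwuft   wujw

fjij.kvuv — violates constraint (f): contains banned sequence /fj/ → not permitted
rdop.ur — violates constraint (e): syllable 1 onset /rd/: /r/ (liquid, 4) → /d/ (stop, 1) does not rise → not permitted
zruv — σ1 onset /zr/ (2→4 rises), coda /v/ ok → permitted
di.kojr — violates constraint (d): syllable 2 coda /jr/ has 2 consonants (> 1) → not permitted
rwuft — violates constraint (d): syllable 1 coda /ft/ has 2 consonants (> 1) → not permitted
wujw — violates constraint (d): syllable 1 coda /jw/ has 2 consonants (> 1) → not permitted

zruv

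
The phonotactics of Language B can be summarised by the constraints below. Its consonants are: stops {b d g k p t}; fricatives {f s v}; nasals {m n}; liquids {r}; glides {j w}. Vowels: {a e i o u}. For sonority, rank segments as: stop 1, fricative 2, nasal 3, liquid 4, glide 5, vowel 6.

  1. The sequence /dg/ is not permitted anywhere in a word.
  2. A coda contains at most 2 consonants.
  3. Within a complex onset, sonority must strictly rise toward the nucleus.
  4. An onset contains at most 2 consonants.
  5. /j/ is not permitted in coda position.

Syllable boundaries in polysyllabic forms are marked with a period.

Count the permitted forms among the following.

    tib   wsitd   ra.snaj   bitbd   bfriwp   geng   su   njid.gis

tib — σ1 onset /t/, coda /b/ ok → permitted
wsitd — violates constraint 3: syllable 1 onset /ws/: /w/ (glide, 5) → /s/ (fricative, 2) does not rise → not permitted
ra.snaj — violates constraint 5: syllable 2 coda contains /j/ → not permitted
bitbd — violates constraint 2: syllable 1 coda /tbd/ has 3 consonants (> 2) → not permitted
bfriwp — violates constraint 4: syllable 1 onset /bfr/ has 3 consonants (> 2) → not permitted
geng — σ1 onset /g/, coda /ng/ (2C) ok → permitted
su — σ1 onset /s/, coda /∅/ ok → permitted
njid.gis — violates constraint 1: contains banned sequence /dg/ → not permitted
Permitted: tib, geng, su → 3.

3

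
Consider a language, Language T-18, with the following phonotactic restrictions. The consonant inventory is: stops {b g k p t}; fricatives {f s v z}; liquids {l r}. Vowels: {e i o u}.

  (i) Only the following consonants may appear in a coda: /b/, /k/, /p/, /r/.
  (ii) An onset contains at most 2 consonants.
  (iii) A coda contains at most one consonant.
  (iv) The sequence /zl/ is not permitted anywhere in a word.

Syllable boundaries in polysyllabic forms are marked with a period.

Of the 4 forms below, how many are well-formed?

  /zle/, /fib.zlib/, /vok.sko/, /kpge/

1

/zle/ — violates constraint (iv): contains banned sequence /zl/ → ill-formed
/fib.zlib/ — violates constraint (iv): contains banned sequence /zl/ → ill-formed
/vok.sko/ — σ1 onset /v/, coda /k/ ok; σ2 onset /sk/ (2C), coda /∅/ ok → well-formed
/kpge/ — violates constraint (ii): syllable 1 onset /kpg/ has 3 consonants (> 2) → ill-formed
Well-formed: /vok.sko/ → 1.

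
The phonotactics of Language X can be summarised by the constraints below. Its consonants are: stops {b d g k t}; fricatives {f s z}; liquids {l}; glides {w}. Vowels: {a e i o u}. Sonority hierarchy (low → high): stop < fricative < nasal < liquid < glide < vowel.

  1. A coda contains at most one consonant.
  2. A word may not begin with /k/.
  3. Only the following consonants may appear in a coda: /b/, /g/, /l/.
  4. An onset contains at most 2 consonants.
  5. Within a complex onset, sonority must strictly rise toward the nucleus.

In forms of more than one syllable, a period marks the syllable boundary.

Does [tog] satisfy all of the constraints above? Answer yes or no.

yes

[tog] — σ1 onset /t/, coda /g/ ok → phonotactically legal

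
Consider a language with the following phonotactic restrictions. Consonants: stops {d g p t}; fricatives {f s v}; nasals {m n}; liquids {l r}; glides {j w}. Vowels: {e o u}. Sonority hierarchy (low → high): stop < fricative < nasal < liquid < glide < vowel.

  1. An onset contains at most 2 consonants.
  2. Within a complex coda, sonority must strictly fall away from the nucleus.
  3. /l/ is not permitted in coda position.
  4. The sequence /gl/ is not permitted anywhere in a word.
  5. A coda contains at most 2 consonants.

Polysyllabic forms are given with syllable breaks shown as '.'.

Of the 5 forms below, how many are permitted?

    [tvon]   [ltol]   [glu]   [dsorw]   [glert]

[tvon] — σ1 onset /tv/ (2C), coda /n/ ok → permitted
[ltol] — violates constraint 3: syllable 1 coda contains /l/ → not permitted
[glu] — violates constraint 4: contains banned sequence /gl/ → not permitted
[dsorw] — violates constraint 2: syllable 1 coda /rw/: /r/ (liquid, 4) → /w/ (glide, 5) does not fall → not permitted
[glert] — violates constraint 4: contains banned sequence /gl/ → not permitted
Permitted: [tvon] → 1.

1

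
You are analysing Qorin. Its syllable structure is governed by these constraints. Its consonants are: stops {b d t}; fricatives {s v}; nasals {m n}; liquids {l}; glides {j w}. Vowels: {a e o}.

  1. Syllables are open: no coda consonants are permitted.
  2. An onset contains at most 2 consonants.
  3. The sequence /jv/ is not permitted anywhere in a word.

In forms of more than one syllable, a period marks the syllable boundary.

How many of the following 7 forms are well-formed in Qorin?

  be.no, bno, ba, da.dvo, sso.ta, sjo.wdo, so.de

be.no — σ1 onset /b/, coda /∅/ ok; σ2 onset /n/, coda /∅/ ok → well-formed
bno — σ1 onset /bn/ (2C), coda /∅/ ok → well-formed
ba — σ1 onset /b/, coda /∅/ ok → well-formed
da.dvo — σ1 onset /d/, coda /∅/ ok; σ2 onset /dv/ (2C), coda /∅/ ok → well-formed
sso.ta — σ1 onset /ss/ (2C), coda /∅/ ok; σ2 onset /t/, coda /∅/ ok → well-formed
sjo.wdo — σ1 onset /sj/ (2C), coda /∅/ ok; σ2 onset /wd/ (2C), coda /∅/ ok → well-formed
so.de — σ1 onset /s/, coda /∅/ ok; σ2 onset /d/, coda /∅/ ok → well-formed
Well-formed: be.no, bno, ba, da.dvo, sso.ta, sjo.wdo, so.de → 7.

7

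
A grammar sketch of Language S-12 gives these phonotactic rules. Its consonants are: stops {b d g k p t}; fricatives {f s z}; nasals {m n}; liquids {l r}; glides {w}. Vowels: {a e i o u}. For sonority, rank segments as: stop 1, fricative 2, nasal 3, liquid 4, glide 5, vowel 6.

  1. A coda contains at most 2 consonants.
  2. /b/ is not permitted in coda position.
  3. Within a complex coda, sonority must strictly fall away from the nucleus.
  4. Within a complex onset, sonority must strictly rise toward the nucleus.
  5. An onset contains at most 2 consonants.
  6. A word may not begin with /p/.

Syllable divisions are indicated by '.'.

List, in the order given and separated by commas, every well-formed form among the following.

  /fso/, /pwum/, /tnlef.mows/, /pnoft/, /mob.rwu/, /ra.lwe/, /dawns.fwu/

/fso/ — violates constraint 4: syllable 1 onset /fs/: /f/ (fricative, 2) → /s/ (fricative, 2) does not rise → ill-formed
/pwum/ — violates constraint 6: word begins with /p/ → ill-formed
/tnlef.mows/ — violates constraint 5: syllable 1 onset /tnl/ has 3 consonants (> 2) → ill-formed
/pnoft/ — violates constraint 6: word begins with /p/ → ill-formed
/mob.rwu/ — violates constraint 2: syllable 1 coda contains /b/ → ill-formed
/ra.lwe/ — σ1 onset /r/, coda /∅/ ok; σ2 onset /lw/ (4→5 rises), coda /∅/ ok → well-formed
/dawns.fwu/ — violates constraint 1: syllable 1 coda /wns/ has 3 consonants (> 2) → ill-formed

/ra.lwe/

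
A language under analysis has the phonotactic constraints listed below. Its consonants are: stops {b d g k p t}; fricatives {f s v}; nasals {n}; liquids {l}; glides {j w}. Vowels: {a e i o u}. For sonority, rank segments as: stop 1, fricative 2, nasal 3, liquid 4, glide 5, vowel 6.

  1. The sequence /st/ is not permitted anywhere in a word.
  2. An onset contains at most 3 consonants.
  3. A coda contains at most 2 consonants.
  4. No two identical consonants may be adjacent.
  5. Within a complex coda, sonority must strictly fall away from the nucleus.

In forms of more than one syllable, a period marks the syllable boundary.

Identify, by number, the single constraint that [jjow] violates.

[jjow]: adjacent identical consonants /jj/.
This is a violation of constraint 4: "No two identical consonants may be adjacent."
The remaining constraints (1, 2, 3, 5) are satisfied.

4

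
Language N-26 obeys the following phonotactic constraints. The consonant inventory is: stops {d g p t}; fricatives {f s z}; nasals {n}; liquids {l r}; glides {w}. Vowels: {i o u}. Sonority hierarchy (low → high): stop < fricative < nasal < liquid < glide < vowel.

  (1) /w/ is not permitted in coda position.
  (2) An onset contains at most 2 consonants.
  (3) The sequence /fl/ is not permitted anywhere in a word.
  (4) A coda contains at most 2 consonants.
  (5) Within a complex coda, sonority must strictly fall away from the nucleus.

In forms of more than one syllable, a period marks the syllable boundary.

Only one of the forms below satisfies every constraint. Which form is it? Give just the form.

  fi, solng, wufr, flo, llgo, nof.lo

fi — σ1 onset /f/, coda /∅/ ok → phonotactically legal
solng — violates constraint 4: syllable 1 coda /lng/ has 3 consonants (> 2) → phonotactically illegal
wufr — violates constraint 5: syllable 1 coda /fr/: /f/ (fricative, 2) → /r/ (liquid, 4) does not fall → phonotactically illegal
flo — violates constraint 3: contains banned sequence /fl/ → phonotactically illegal
llgo — violates constraint 2: syllable 1 onset /llg/ has 3 consonants (> 2) → phonotactically illegal
nof.lo — violates constraint 3: contains banned sequence /fl/ → phonotactically illegal

fi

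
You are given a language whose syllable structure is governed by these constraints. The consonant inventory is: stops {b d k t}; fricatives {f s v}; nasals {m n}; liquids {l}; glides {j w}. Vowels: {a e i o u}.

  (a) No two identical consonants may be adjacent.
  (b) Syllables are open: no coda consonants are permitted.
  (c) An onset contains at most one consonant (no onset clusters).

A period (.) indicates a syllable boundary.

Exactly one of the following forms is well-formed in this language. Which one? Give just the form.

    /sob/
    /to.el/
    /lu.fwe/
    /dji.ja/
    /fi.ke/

/sob/ — violates constraint (b): syllable 1 coda /b/ has 1 consonant (> 0) → ill-formed
/to.el/ — violates constraint (b): syllable 2 coda /l/ has 1 consonant (> 0) → ill-formed
/lu.fwe/ — violates constraint (c): syllable 2 onset /fw/ has 2 consonants (> 1) → ill-formed
/dji.ja/ — violates constraint (c): syllable 1 onset /dj/ has 2 consonants (> 1) → ill-formed
/fi.ke/ — σ1 onset /f/, coda /∅/ ok; σ2 onset /k/, coda /∅/ ok → well-formed

/fi.ke/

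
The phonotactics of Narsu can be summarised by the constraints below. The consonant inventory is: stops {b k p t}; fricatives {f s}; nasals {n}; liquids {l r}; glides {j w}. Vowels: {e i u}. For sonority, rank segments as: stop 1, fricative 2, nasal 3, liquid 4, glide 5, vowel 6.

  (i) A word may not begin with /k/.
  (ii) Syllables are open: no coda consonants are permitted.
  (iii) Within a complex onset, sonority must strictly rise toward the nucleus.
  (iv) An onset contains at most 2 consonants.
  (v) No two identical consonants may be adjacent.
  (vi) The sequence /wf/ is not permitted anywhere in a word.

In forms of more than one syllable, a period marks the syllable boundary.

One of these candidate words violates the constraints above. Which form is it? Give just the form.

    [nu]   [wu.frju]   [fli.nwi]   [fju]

[nu] — σ1 onset /n/, coda /∅/ ok → phonotactically legal
[wu.frju] — violates constraint (iv): syllable 2 onset /frj/ has 3 consonants (> 2) → phonotactically illegal
[fli.nwi] — σ1 onset /fl/ (2→4 rises), coda /∅/ ok; σ2 onset /nw/ (3→5 rises), coda /∅/ ok → phonotactically legal
[fju] — σ1 onset /fj/ (2→5 rises), coda /∅/ ok → phonotactically legal

[wu.frju]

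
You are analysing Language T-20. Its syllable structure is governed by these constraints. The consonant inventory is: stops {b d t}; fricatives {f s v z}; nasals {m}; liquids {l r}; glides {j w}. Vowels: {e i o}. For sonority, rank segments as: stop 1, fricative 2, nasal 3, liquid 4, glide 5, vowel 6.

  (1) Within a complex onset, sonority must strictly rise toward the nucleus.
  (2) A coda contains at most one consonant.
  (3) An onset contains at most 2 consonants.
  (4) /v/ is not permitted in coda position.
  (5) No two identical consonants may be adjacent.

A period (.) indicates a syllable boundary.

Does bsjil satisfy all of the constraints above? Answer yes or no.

no

bsjil — violates constraint 3: syllable 1 onset /bsj/ has 3 consonants (> 2) → illicit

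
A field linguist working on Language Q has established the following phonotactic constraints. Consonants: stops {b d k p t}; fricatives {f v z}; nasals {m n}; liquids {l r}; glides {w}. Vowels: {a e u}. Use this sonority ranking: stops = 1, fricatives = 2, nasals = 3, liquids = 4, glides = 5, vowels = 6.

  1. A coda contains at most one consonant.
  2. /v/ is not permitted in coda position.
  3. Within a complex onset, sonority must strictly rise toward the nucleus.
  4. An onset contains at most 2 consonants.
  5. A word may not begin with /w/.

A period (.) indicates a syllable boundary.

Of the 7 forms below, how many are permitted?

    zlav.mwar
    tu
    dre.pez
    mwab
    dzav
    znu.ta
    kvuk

5

zlav.mwar — violates constraint 2: syllable 1 coda contains /v/ → not permitted
tu — σ1 onset /t/, coda /∅/ ok → permitted
dre.pez — σ1 onset /dr/ (1→4 rises), coda /∅/ ok; σ2 onset /p/, coda /z/ ok → permitted
mwab — σ1 onset /mw/ (3→5 rises), coda /b/ ok → permitted
dzav — violates constraint 2: syllable 1 coda contains /v/ → not permitted
znu.ta — σ1 onset /zn/ (2→3 rises), coda /∅/ ok; σ2 onset /t/, coda /∅/ ok → permitted
kvuk — σ1 onset /kv/ (1→2 rises), coda /k/ ok → permitted
Permitted: tu, dre.pez, mwab, znu.ta, kvuk → 5.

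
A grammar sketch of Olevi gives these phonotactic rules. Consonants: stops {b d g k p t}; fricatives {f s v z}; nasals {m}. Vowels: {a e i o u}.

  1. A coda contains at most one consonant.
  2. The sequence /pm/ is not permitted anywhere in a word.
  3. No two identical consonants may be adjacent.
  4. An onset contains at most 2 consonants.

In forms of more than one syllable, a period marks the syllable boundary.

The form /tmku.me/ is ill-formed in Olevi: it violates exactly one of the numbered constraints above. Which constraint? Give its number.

4

/tmku.me/: syllable 1 onset /tmk/ has 3 consonants (> 2).
This is a violation of constraint 4: "An onset contains at most 2 consonants."
The remaining constraints (1, 2, 3) are satisfied.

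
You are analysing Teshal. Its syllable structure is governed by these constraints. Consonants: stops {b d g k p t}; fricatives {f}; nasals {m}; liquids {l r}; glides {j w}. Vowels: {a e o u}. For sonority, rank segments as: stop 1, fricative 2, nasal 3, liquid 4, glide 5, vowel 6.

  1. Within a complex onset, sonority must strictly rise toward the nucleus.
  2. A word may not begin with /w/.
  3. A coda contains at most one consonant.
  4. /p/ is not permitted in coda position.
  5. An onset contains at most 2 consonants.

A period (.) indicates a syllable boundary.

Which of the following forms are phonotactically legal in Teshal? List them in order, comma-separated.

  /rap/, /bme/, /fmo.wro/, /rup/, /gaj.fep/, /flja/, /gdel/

/rap/ — violates constraint 4: syllable 1 coda contains /p/ → phonotactically illegal
/bme/ — σ1 onset /bm/ (1→3 rises), coda /∅/ ok → phonotactically legal
/fmo.wro/ — violates constraint 1: syllable 2 onset /wr/: /w/ (glide, 5) → /r/ (liquid, 4) does not rise → phonotactically illegal
/rup/ — violates constraint 4: syllable 1 coda contains /p/ → phonotactically illegal
/gaj.fep/ — violates constraint 4: syllable 2 coda contains /p/ → phonotactically illegal
/flja/ — violates constraint 5: syllable 1 onset /flj/ has 3 consonants (> 2) → phonotactically illegal
/gdel/ — violates constraint 1: syllable 1 onset /gd/: /g/ (stop, 1) → /d/ (stop, 1) does not rise → phonotactically illegal

/bme/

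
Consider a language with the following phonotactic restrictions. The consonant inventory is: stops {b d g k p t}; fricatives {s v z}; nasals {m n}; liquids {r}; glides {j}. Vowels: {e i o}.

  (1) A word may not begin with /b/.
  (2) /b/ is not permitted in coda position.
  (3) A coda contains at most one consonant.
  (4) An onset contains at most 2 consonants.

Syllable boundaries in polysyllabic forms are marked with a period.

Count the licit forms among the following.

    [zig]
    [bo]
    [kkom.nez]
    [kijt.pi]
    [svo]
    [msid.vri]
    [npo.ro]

[zig] — σ1 onset /z/, coda /g/ ok → licit
[bo] — violates constraint 1: word begins with /b/ → illicit
[kkom.nez] — σ1 onset /kk/ (2C), coda /m/ ok; σ2 onset /n/, coda /z/ ok → licit
[kijt.pi] — violates constraint 3: syllable 1 coda /jt/ has 2 consonants (> 1) → illicit
[svo] — σ1 onset /sv/ (2C), coda /∅/ ok → licit
[msid.vri] — σ1 onset /ms/ (2C), coda /d/ ok; σ2 onset /vr/ (2C), coda /∅/ ok → licit
[npo.ro] — σ1 onset /np/ (2C), coda /∅/ ok; σ2 onset /r/, coda /∅/ ok → licit
Licit: [zig], [kkom.nez], [svo], [msid.vri], [npo.ro] → 5.

5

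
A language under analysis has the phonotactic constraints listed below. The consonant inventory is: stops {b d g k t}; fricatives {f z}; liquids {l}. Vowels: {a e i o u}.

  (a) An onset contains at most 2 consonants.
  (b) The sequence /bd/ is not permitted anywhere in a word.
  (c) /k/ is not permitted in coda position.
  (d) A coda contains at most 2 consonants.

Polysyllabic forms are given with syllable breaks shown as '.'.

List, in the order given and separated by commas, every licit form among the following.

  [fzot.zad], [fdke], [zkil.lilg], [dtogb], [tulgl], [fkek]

[fzot.zad] — σ1 onset /fz/ (2C), coda /t/ ok; σ2 onset /z/, coda /d/ ok → licit
[fdke] — violates constraint (a): syllable 1 onset /fdk/ has 3 consonants (> 2) → illicit
[zkil.lilg] — σ1 onset /zk/ (2C), coda /l/ ok; σ2 onset /l/, coda /lg/ (2C) ok → licit
[dtogb] — σ1 onset /dt/ (2C), coda /gb/ (2C) ok → licit
[tulgl] — violates constraint (d): syllable 1 coda /lgl/ has 3 consonants (> 2) → illicit
[fkek] — violates constraint (c): syllable 1 coda contains /k/ → illicit

[fzot.zad], [zkil.lilg], [dtogb]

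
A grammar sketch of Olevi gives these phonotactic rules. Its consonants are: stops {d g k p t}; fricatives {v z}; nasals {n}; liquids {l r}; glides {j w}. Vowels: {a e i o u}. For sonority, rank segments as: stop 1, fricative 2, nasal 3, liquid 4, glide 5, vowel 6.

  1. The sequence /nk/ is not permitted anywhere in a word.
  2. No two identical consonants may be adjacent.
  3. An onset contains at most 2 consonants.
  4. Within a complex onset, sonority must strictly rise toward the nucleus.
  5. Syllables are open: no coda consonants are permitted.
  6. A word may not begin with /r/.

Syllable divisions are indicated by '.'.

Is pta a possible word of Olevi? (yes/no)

no

pta — violates constraint 4: syllable 1 onset /pt/: /p/ (stop, 1) → /t/ (stop, 1) does not rise → phonotactically illegal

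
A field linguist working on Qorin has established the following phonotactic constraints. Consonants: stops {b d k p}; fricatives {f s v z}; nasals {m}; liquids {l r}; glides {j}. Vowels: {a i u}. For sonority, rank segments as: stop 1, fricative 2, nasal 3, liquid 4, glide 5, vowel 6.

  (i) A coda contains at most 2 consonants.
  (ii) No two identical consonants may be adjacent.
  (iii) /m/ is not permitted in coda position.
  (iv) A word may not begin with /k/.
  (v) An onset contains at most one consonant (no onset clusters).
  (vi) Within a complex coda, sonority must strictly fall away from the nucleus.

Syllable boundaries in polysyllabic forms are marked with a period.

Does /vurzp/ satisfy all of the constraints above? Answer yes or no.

no

/vurzp/ — violates constraint (i): syllable 1 coda /rzp/ has 3 consonants (> 2) → ill-formed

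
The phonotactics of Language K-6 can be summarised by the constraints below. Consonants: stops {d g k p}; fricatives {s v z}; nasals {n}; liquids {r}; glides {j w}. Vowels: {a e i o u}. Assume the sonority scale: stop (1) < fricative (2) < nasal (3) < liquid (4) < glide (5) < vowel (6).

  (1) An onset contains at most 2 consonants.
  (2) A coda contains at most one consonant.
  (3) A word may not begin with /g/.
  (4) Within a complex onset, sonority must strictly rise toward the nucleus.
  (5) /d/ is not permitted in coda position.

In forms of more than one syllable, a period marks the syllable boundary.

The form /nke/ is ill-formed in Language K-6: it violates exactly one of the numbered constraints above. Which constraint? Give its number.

4

/nke/: syllable 1 onset /nk/: /n/ (nasal, 3) → /k/ (stop, 1) does not rise.
This is a violation of constraint 4: "Within a complex onset, sonority must strictly rise toward the nucleus."
The remaining constraints (1, 2, 3, 5) are satisfied.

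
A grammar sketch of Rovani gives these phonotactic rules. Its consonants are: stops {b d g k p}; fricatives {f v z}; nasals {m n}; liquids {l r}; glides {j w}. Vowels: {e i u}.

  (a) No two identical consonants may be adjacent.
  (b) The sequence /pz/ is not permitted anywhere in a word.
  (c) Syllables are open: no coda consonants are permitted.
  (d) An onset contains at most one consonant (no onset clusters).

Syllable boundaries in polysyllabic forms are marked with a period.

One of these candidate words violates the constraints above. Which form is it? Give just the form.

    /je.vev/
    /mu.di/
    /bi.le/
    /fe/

/je.vev/

/je.vev/ — violates constraint (c): syllable 2 coda /v/ has 1 consonant (> 0) → ill-formed
/mu.di/ — σ1 onset /m/, coda /∅/ ok; σ2 onset /d/, coda /∅/ ok → well-formed
/bi.le/ — σ1 onset /b/, coda /∅/ ok; σ2 onset /l/, coda /∅/ ok → well-formed
/fe/ — σ1 onset /f/, coda /∅/ ok → well-formed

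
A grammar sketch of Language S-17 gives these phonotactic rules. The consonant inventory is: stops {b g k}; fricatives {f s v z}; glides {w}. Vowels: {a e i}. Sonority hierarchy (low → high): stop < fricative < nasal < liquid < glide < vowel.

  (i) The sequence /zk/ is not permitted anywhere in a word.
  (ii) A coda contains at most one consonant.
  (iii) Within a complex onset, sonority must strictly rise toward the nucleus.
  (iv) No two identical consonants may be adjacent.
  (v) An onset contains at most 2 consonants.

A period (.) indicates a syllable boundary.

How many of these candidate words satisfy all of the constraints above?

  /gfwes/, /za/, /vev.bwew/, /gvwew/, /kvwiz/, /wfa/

/gfwes/ — violates constraint (v): syllable 1 onset /gfw/ has 3 consonants (> 2) → illicit
/za/ — σ1 onset /z/, coda /∅/ ok → licit
/vev.bwew/ — σ1 onset /v/, coda /v/ ok; σ2 onset /bw/ (1→5 rises), coda /w/ ok → licit
/gvwew/ — violates constraint (v): syllable 1 onset /gvw/ has 3 consonants (> 2) → illicit
/kvwiz/ — violates constraint (v): syllable 1 onset /kvw/ has 3 consonants (> 2) → illicit
/wfa/ — violates constraint (iii): syllable 1 onset /wf/: /w/ (glide, 5) → /f/ (fricative, 2) does not rise → illicit
Licit: /za/, /vev.bwew/ → 2.

2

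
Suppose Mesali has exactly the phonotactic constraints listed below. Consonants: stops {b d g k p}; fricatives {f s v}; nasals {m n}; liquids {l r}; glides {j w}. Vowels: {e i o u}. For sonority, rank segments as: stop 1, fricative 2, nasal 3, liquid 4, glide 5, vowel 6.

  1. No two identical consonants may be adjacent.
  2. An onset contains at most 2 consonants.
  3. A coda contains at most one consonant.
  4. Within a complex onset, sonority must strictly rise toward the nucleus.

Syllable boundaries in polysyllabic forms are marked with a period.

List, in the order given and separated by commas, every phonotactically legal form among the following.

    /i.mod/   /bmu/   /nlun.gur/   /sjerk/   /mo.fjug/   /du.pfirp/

/i.mod/ — σ1 onset /∅/, coda /∅/ ok; σ2 onset /m/, coda /d/ ok → phonotactically legal
/bmu/ — σ1 onset /bm/ (1→3 rises), coda /∅/ ok → phonotactically legal
/nlun.gur/ — σ1 onset /nl/ (3→4 rises), coda /n/ ok; σ2 onset /g/, coda /r/ ok → phonotactically legal
/sjerk/ — violates constraint 3: syllable 1 coda /rk/ has 2 consonants (> 1) → phonotactically illegal
/mo.fjug/ — σ1 onset /m/, coda /∅/ ok; σ2 onset /fj/ (2→5 rises), coda /g/ ok → phonotactically legal
/du.pfirp/ — violates constraint 3: syllable 2 coda /rp/ has 2 consonants (> 1) → phonotactically illegal

/i.mod/, /bmu/, /nlun.gur/, /mo.fjug/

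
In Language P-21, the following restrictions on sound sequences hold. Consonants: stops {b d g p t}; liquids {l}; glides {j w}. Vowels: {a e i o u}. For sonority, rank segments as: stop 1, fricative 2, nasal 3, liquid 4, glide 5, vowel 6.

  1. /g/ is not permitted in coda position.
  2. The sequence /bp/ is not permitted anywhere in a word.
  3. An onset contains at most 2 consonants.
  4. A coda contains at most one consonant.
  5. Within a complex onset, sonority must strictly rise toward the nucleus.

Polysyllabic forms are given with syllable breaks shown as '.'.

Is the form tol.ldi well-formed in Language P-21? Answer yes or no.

tol.ldi — violates constraint 5: syllable 2 onset /ld/: /l/ (liquid, 4) → /d/ (stop, 1) does not rise → ill-formed

no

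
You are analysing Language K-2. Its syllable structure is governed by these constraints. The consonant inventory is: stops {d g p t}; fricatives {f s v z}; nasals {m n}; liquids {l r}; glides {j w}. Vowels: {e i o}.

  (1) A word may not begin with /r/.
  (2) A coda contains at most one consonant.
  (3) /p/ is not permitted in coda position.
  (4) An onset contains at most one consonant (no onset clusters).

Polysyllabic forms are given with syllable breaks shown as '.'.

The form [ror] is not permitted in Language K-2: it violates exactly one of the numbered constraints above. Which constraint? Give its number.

[ror]: word begins with /r/.
This is a violation of constraint 1: "A word may not begin with /r/."
The remaining constraints (2, 3, 4) are satisfied.

1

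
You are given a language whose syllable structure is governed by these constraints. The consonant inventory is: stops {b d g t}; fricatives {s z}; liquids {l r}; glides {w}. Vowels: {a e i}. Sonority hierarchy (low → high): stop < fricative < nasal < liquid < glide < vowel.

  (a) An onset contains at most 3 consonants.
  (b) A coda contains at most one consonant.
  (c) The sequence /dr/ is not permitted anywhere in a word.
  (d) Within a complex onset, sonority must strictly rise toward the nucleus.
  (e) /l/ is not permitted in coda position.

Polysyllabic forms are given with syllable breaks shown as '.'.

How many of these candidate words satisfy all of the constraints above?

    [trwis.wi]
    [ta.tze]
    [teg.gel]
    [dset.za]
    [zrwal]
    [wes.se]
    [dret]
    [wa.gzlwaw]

4

[trwis.wi] — σ1 onset /trw/ (1→4→5 rises), coda /s/ ok; σ2 onset /w/, coda /∅/ ok → licit
[ta.tze] — σ1 onset /t/, coda /∅/ ok; σ2 onset /tz/ (1→2 rises), coda /∅/ ok → licit
[teg.gel] — violates constraint (e): syllable 2 coda contains /l/ → illicit
[dset.za] — σ1 onset /ds/ (1→2 rises), coda /t/ ok; σ2 onset /z/, coda /∅/ ok → licit
[zrwal] — violates constraint (e): syllable 1 coda contains /l/ → illicit
[wes.se] — σ1 onset /w/, coda /s/ ok; σ2 onset /s/, coda /∅/ ok → licit
[dret] — violates constraint (c): contains banned sequence /dr/ → illicit
[wa.gzlwaw] — violates constraint (a): syllable 2 onset /gzlw/ has 4 consonants (> 3) → illicit
Licit: [trwis.wi], [ta.tze], [dset.za], [wes.se] → 4.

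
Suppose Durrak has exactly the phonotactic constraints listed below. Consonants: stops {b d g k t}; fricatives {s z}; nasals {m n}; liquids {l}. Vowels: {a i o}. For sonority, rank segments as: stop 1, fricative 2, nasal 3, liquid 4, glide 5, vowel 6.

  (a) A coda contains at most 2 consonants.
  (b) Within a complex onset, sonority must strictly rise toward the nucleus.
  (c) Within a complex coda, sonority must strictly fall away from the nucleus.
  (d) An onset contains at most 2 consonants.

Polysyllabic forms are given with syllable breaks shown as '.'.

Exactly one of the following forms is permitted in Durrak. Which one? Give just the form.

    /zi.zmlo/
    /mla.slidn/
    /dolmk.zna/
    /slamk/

/slamk/

/zi.zmlo/ — violates constraint (d): syllable 2 onset /zml/ has 3 consonants (> 2) → not permitted
/mla.slidn/ — violates constraint (c): syllable 2 coda /dn/: /d/ (stop, 1) → /n/ (nasal, 3) does not fall → not permitted
/dolmk.zna/ — violates constraint (a): syllable 1 coda /lmk/ has 3 consonants (> 2) → not permitted
/slamk/ — σ1 onset /sl/ (2→4 rises), coda /mk/ (3→1 falls) ok → permitted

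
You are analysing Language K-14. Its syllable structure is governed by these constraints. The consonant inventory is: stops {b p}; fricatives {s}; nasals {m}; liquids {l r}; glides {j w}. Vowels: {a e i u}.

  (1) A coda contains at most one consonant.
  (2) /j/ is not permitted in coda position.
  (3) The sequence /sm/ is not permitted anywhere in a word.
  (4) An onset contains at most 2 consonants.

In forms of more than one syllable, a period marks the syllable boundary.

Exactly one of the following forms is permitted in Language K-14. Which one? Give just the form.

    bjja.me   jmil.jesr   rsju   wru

bjja.me — violates constraint 4: syllable 1 onset /bjj/ has 3 consonants (> 2) → not permitted
jmil.jesr — violates constraint 1: syllable 2 coda /sr/ has 2 consonants (> 1) → not permitted
rsju — violates constraint 4: syllable 1 onset /rsj/ has 3 consonants (> 2) → not permitted
wru — σ1 onset /wr/ (2C), coda /∅/ ok → permitted

wru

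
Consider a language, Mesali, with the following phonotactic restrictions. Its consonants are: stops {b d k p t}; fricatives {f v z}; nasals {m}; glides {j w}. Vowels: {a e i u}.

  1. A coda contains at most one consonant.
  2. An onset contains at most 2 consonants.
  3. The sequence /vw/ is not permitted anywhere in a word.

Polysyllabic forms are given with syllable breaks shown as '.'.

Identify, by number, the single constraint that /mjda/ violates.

2

/mjda/: syllable 1 onset /mjd/ has 3 consonants (> 2).
This is a violation of constraint 2: "An onset contains at most 2 consonants."
The remaining constraints (1, 3) are satisfied.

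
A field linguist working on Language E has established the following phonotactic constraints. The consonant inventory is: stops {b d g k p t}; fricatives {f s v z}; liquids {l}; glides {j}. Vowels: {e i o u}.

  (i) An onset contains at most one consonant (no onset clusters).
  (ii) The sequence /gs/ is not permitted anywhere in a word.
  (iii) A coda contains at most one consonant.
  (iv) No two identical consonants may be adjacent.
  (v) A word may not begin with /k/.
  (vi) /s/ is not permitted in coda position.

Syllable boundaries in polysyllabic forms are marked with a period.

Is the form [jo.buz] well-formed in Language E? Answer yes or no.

[jo.buz] — σ1 onset /j/, coda /∅/ ok; σ2 onset /b/, coda /z/ ok → well-formed

yes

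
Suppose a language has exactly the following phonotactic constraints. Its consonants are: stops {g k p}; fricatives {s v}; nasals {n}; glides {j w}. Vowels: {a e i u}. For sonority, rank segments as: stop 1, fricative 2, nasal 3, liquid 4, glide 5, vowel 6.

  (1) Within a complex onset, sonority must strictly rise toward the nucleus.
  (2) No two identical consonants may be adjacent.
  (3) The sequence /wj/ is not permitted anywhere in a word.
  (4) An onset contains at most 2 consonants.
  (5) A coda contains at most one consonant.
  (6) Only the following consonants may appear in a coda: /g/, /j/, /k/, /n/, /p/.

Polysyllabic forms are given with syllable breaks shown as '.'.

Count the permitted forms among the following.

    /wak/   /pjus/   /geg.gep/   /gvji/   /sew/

1

/wak/ — σ1 onset /w/, coda /k/ ok → permitted
/pjus/ — violates constraint 6: syllable 1 coda contains /s/, which is not a licensed coda consonant → not permitted
/geg.gep/ — violates constraint 2: adjacent identical consonants /gg/ → not permitted
/gvji/ — violates constraint 4: syllable 1 onset /gvj/ has 3 consonants (> 2) → not permitted
/sew/ — violates constraint 6: syllable 1 coda contains /w/, which is not a licensed coda consonant → not permitted
Permitted: /wak/ → 1.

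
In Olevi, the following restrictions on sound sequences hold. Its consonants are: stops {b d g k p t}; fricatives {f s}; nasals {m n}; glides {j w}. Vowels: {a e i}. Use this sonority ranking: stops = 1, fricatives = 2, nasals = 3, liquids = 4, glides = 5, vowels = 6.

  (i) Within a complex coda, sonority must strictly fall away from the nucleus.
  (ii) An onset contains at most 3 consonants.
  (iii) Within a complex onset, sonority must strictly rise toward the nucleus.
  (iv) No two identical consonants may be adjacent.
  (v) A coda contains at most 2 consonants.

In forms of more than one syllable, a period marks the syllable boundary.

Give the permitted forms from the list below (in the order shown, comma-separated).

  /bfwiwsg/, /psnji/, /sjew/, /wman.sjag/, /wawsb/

/sjew/

/bfwiwsg/ — violates constraint (v): syllable 1 coda /wsg/ has 3 consonants (> 2) → not permitted
/psnji/ — violates constraint (ii): syllable 1 onset /psnj/ has 4 consonants (> 3) → not permitted
/sjew/ — σ1 onset /sj/ (2→5 rises), coda /w/ ok → permitted
/wman.sjag/ — violates constraint (iii): syllable 1 onset /wm/: /w/ (glide, 5) → /m/ (nasal, 3) does not rise → not permitted
/wawsb/ — violates constraint (v): syllable 1 coda /wsb/ has 3 consonants (> 2) → not permitted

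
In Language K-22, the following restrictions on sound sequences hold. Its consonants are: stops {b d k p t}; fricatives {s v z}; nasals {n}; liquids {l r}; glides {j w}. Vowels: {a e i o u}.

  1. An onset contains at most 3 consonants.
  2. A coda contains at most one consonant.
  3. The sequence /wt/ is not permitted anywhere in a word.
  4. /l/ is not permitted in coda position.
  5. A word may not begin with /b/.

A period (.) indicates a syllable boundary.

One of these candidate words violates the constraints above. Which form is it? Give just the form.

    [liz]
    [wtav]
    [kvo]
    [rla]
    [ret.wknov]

[liz] — σ1 onset /l/, coda /z/ ok → phonotactically legal
[wtav] — violates constraint 3: contains banned sequence /wt/ → phonotactically illegal
[kvo] — σ1 onset /kv/ (2C), coda /∅/ ok → phonotactically legal
[rla] — σ1 onset /rl/ (2C), coda /∅/ ok → phonotactically legal
[ret.wknov] — σ1 onset /r/, coda /t/ ok; σ2 onset /wkn/ (3C), coda /v/ ok → phonotactically legal

[wtav]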